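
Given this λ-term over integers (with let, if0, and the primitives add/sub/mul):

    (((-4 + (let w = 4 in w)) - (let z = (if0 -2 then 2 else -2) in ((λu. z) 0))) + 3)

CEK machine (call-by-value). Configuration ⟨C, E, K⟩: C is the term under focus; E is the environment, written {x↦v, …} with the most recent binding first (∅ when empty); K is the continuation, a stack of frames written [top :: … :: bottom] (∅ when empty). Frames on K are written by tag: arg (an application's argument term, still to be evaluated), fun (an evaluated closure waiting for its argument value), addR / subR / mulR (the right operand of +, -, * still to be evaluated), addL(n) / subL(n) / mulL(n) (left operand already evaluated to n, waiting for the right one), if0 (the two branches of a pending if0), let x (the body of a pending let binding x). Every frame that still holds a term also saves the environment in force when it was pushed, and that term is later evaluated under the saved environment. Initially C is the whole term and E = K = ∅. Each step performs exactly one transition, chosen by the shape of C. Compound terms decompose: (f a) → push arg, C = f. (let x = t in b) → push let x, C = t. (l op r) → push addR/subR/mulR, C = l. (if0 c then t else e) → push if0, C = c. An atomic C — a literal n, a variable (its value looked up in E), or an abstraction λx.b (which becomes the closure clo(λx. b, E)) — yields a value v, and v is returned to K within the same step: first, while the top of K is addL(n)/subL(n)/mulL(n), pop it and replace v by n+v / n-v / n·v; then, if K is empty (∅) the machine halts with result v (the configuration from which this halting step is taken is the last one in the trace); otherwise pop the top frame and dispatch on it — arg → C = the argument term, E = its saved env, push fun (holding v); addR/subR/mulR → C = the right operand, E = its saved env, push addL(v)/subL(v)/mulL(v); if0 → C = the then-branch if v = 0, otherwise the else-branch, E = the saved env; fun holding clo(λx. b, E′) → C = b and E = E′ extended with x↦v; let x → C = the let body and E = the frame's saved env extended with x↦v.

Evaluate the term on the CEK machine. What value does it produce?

Answer: 5

Execution trace:
step 0: [C=(((-4 + (let w = 4 in w)) - (let z = (if0 -2 then 2 else -2) in ((λu. z) 0))) + 3) | E=∅ | K=∅]
step 1: [C=((-4 + (let w = 4 in w)) - (let z = (if0 -2 then 2 else -2) in ((λu. z) 0))) | E=∅ | K=[addR]]
step 2: [C=(-4 + (let w = 4 in w)) | E=∅ | K=[subR :: addR]]
step 3: [C=-4 | E=∅ | K=[addR :: subR :: addR]]
step 4: [C=(let w = 4 in w) | E=∅ | K=[addL(-4) :: subR :: addR]]
step 5: [C=4 | E=∅ | K=[let w :: addL(-4) :: subR :: addR]]
step 6: [C=w | E={w↦4} | K=[addL(-4) :: subR :: addR]]
step 7: [C=(let z = (if0 -2 then 2 else -2) in ((λu. z) 0)) | E=∅ | K=[subL(0) :: addR]]
step 8: [C=(if0 -2 then 2 else -2) | E=∅ | K=[let z :: subL(0) :: addR]]
step 9: [C=-2 | E=∅ | K=[if0 :: let z :: subL(0) :: addR]]
step 10: [C=-2 | E=∅ | K=[let z :: subL(0) :: addR]]
step 11: [C=((λu. z) 0) | E={z↦-2} | K=[subL(0) :: addR]]
step 12: [C=(λu. z) | E={z↦-2} | K=[arg :: subL(0) :: addR]]
step 13: [C=0 | E={z↦-2} | K=[fun :: subL(0) :: addR]]
step 14: [C=z | E={u↦0, z↦-2} | K=[subL(0) :: addR]]
step 15: [C=3 | E=∅ | K=[addL(2)]]
→ final value 5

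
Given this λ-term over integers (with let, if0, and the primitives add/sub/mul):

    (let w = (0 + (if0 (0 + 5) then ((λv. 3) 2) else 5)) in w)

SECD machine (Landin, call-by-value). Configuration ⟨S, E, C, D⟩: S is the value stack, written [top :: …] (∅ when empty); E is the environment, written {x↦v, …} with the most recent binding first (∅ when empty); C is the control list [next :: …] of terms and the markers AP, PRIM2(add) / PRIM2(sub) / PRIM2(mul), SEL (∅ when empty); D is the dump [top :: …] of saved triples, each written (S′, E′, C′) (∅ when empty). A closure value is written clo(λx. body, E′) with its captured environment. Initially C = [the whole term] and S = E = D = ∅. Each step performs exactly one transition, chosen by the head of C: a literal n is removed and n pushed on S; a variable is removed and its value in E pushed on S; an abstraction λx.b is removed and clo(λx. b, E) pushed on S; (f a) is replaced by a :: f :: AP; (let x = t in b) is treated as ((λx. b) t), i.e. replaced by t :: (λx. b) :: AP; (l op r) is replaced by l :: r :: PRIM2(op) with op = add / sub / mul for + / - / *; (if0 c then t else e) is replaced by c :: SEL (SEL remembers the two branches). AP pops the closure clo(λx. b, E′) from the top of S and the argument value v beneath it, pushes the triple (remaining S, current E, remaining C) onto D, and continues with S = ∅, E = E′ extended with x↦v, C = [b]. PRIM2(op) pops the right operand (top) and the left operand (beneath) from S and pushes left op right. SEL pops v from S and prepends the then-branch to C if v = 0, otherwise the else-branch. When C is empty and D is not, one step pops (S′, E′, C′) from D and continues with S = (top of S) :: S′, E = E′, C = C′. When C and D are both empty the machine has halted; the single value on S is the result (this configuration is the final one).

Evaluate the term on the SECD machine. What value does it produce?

Answer: 5

Execution trace:
0. <S=∅, E=∅, C=[(let w = (0 + (if0 (0 + 5) then ((λv. 3) 2) else 5)) in w)], D=∅>
1. <S=∅, E=∅, C=[(0 + (if0 (0 + 5) then ((λv. 3) 2) else 5)) :: (λw. w) :: AP], D=∅>
2. <S=∅, E=∅, C=[0 :: (if0 (0 + 5) then ((λv. 3) 2) else 5) :: PRIM2(add) :: (λw. w) :: AP], D=∅>
3. <S=[0], E=∅, C=[(if0 (0 + 5) then ((λv. 3) 2) else 5) :: PRIM2(add) :: (λw. w) :: AP], D=∅>
4. <S=[0], E=∅, C=[(0 + 5) :: SEL :: PRIM2(add) :: (λw. w) :: AP], D=∅>
5. <S=[0], E=∅, C=[0 :: 5 :: PRIM2(add) :: SEL :: PRIM2(add) :: (λw. w) :: AP], D=∅>
6. <S=[0 :: 0], E=∅, C=[5 :: PRIM2(add) :: SEL :: PRIM2(add) :: (λw. w) :: AP], D=∅>
7. <S=[5 :: 0 :: 0], E=∅, C=[PRIM2(add) :: SEL :: PRIM2(add) :: (λw. w) :: AP], D=∅>
8. <S=[5 :: 0], E=∅, C=[SEL :: PRIM2(add) :: (λw. w) :: AP], D=∅>
9. <S=[0], E=∅, C=[5 :: PRIM2(add) :: (λw. w) :: AP], D=∅>
10. <S=[5 :: 0], E=∅, C=[PRIM2(add) :: (λw. w) :: AP], D=∅>
11. <S=[5], E=∅, C=[(λw. w) :: AP], D=∅>
12. <S=[clo(λw. w, ∅) :: 5], E=∅, C=[AP], D=∅>
13. <S=∅, E={w↦5}, C=[w], D=[(∅, ∅, ∅)]>
14. <S=[5], E={w↦5}, C=∅, D=[(∅, ∅, ∅)]>
15. <S=[5], E=∅, C=∅, D=∅>
→ final value 5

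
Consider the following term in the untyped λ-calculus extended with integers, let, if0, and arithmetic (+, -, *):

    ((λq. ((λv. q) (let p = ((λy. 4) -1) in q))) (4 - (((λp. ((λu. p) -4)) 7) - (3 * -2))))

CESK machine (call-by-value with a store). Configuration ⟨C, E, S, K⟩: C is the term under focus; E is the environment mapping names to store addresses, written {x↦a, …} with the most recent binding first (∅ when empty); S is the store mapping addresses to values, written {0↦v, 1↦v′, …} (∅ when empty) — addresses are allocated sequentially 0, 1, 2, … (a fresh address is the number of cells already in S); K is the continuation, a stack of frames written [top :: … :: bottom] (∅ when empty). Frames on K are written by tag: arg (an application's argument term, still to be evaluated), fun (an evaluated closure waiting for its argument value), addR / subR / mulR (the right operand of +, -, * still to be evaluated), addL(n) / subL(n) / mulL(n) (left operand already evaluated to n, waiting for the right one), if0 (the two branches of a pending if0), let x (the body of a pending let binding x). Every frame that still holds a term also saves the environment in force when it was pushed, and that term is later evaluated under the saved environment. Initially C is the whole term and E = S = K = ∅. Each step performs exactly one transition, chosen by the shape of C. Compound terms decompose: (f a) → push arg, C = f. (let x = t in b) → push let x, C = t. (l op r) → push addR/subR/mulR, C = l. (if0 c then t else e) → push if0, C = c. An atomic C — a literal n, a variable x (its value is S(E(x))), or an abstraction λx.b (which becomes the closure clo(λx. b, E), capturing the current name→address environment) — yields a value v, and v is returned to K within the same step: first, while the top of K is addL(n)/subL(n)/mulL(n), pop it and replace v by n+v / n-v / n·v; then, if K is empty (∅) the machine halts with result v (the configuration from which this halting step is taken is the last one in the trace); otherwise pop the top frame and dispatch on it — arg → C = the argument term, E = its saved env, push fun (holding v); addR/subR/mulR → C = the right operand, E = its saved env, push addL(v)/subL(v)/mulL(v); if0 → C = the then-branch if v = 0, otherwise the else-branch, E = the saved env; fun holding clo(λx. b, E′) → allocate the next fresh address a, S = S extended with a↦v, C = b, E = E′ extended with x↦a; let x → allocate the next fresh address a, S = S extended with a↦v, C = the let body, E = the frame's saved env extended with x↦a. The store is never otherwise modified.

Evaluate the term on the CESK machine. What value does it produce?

step 0: <C=((λq. ((λv. q) (let p = ((λy. 4) -1) in q))) (4 - (((λp. ((λu. p) -4)) 7) - (3 * -2)))), E=∅, S=∅, K=∅>
step 1: <C=(λq. ((λv. q) (let p = ((λy. 4) -1) in q))), E=∅, S=∅, K=[arg]>
step 2: <C=(4 - (((λp. ((λu. p) -4)) 7) - (3 * -2))), E=∅, S=∅, K=[fun]>
step 3: <C=4, E=∅, S=∅, K=[subR :: fun]>
step 4: <C=(((λp. ((λu. p) -4)) 7) - (3 * -2)), E=∅, S=∅, K=[subL(4) :: fun]>
step 5: <C=((λp. ((λu. p) -4)) 7), E=∅, S=∅, K=[subR :: subL(4) :: fun]>
step 6: <C=(λp. ((λu. p) -4)), E=∅, S=∅, K=[arg :: subR :: subL(4) :: fun]>
step 7: <C=7, E=∅, S=∅, K=[fun :: subR :: subL(4) :: fun]>
step 8: <C=((λu. p) -4), E={p↦0}, S={0↦7}, K=[subR :: subL(4) :: fun]>
step 9: <C=(λu. p), E={p↦0}, S={0↦7}, K=[arg :: subR :: subL(4) :: fun]>
step 10: <C=-4, E={p↦0}, S={0↦7}, K=[fun :: subR :: subL(4) :: fun]>
step 11: <C=p, E={u↦1, p↦0}, S={0↦7, 1↦-4}, K=[subR :: subL(4) :: fun]>
step 12: <C=(3 * -2), E=∅, S={0↦7, 1↦-4}, K=[subL(7) :: subL(4) :: fun]>
step 13: <C=3, E=∅, S={0↦7, 1↦-4}, K=[mulR :: subL(7) :: subL(4) :: fun]>
step 14: <C=-2, E=∅, S={0↦7, 1↦-4}, K=[mulL(3) :: subL(7) :: subL(4) :: fun]>
step 15: <C=((λv. q) (let p = ((λy. 4) -1) in q)), E={q↦2}, S={0↦7, 1↦-4, 2↦-9}, K=∅>
step 16: <C=(λv. q), E={q↦2}, S={0↦7, 1↦-4, 2↦-9}, K=[arg]>
step 17: <C=(let p = ((λy. 4) -1) in q), E={q↦2}, S={0↦7, 1↦-4, 2↦-9}, K=[fun]>
step 18: <C=((λy. 4) -1), E={q↦2}, S={0↦7, 1↦-4, 2↦-9}, K=[let p :: fun]>
step 19: <C=(λy. 4), E={q↦2}, S={0↦7, 1↦-4, 2↦-9}, K=[arg :: let p :: fun]>
step 20: <C=-1, E={q↦2}, S={0↦7, 1↦-4, 2↦-9}, K=[fun :: let p :: fun]>
step 21: <C=4, E={y↦3, q↦2}, S={0↦7, 1↦-4, 2↦-9, 3↦-1}, K=[let p :: fun]>
step 22: <C=q, E={p↦4, q↦2}, S={0↦7, 1↦-4, 2↦-9, 3↦-1, 4↦4}, K=[fun]>
step 23: <C=q, E={v↦5, q↦2}, S={0↦7, 1↦-4, 2↦-9, 3↦-1, 4↦4, 5↦-9}, K=∅>
→ final value -9

Answer: -9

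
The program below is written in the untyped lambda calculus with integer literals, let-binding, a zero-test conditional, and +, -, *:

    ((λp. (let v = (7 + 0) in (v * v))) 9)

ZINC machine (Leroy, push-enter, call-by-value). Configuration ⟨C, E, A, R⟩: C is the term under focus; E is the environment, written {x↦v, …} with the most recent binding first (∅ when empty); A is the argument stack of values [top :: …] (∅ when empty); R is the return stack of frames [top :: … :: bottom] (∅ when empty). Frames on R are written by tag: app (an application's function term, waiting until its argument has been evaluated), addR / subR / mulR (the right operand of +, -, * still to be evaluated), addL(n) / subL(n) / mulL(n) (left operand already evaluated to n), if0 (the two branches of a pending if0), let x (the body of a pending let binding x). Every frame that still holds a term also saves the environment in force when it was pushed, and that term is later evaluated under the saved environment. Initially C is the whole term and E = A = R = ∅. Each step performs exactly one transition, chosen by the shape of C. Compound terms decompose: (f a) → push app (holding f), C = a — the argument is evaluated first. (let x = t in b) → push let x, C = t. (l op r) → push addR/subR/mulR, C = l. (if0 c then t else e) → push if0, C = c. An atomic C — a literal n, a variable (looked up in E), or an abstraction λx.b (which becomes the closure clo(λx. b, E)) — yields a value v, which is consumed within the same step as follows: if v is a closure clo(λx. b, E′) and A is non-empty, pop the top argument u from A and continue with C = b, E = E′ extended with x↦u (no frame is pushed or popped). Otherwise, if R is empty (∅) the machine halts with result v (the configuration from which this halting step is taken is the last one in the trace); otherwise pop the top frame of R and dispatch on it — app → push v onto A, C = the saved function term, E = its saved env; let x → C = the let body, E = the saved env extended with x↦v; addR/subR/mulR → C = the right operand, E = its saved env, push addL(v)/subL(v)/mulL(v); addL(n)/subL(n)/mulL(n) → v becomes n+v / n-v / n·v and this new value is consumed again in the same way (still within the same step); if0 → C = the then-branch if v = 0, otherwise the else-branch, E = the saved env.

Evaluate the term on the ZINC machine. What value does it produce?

Answer: 49

Execution trace:
t=0: <C=((λp. (let v = (7 + 0) in (v * v))) 9), E=∅, A=∅, R=∅>
t=1: <C=9, E=∅, A=∅, R=[app]>
t=2: <C=(λp. (let v = (7 + 0) in (v * v))), E=∅, A=[9], R=∅>
t=3: <C=(let v = (7 + 0) in (v * v)), E={p↦9}, A=∅, R=∅>
t=4: <C=(7 + 0), E={p↦9}, A=∅, R=[let v]>
t=5: <C=7, E={p↦9}, A=∅, R=[addR :: let v]>
t=6: <C=0, E={p↦9}, A=∅, R=[addL(7) :: let v]>
t=7: <C=(v * v), E={v↦7, p↦9}, A=∅, R=∅>
t=8: <C=v, E={v↦7, p↦9}, A=∅, R=[mulR]>
t=9: <C=v, E={v↦7, p↦9}, A=∅, R=[mulL(7)]>
→ final value 49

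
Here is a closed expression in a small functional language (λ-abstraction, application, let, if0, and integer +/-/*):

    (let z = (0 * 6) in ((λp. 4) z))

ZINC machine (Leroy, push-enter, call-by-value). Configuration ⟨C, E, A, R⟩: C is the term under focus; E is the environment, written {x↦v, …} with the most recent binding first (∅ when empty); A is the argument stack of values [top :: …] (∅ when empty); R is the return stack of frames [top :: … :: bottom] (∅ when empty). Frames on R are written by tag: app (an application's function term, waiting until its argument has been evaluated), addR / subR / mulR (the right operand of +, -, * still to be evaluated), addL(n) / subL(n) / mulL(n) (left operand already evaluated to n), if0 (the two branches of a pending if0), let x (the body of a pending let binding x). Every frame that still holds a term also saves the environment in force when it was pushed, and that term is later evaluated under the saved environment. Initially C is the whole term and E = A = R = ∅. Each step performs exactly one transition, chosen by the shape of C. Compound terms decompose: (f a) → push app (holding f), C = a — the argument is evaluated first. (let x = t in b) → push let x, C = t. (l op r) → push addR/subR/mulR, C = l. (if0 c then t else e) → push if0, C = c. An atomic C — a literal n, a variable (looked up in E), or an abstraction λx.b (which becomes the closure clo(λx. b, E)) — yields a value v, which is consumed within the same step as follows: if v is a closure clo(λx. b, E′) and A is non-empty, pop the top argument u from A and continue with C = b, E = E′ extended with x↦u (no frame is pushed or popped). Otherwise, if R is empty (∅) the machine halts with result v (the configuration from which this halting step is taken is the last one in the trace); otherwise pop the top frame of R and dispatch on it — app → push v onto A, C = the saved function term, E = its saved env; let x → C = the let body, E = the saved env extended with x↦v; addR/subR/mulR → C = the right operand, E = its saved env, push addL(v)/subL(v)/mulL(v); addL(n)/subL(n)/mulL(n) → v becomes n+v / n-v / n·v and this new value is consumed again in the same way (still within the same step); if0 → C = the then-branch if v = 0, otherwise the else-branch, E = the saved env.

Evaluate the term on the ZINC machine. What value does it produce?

0. ⟨C=(let z = (0 * 6) in ((λp. 4) z)); E=∅; A=∅; R=∅⟩
1. ⟨C=(0 * 6); E=∅; A=∅; R=[let z]⟩
2. ⟨C=0; E=∅; A=∅; R=[mulR :: let z]⟩
3. ⟨C=6; E=∅; A=∅; R=[mulL(0) :: let z]⟩
4. ⟨C=((λp. 4) z); E={z↦0}; A=∅; R=∅⟩
5. ⟨C=z; E={z↦0}; A=∅; R=[app]⟩
6. ⟨C=(λp. 4); E={z↦0}; A=[0]; R=∅⟩
7. ⟨C=4; E={p↦0, z↦0}; A=∅; R=∅⟩
→ final value 4

Answer: 4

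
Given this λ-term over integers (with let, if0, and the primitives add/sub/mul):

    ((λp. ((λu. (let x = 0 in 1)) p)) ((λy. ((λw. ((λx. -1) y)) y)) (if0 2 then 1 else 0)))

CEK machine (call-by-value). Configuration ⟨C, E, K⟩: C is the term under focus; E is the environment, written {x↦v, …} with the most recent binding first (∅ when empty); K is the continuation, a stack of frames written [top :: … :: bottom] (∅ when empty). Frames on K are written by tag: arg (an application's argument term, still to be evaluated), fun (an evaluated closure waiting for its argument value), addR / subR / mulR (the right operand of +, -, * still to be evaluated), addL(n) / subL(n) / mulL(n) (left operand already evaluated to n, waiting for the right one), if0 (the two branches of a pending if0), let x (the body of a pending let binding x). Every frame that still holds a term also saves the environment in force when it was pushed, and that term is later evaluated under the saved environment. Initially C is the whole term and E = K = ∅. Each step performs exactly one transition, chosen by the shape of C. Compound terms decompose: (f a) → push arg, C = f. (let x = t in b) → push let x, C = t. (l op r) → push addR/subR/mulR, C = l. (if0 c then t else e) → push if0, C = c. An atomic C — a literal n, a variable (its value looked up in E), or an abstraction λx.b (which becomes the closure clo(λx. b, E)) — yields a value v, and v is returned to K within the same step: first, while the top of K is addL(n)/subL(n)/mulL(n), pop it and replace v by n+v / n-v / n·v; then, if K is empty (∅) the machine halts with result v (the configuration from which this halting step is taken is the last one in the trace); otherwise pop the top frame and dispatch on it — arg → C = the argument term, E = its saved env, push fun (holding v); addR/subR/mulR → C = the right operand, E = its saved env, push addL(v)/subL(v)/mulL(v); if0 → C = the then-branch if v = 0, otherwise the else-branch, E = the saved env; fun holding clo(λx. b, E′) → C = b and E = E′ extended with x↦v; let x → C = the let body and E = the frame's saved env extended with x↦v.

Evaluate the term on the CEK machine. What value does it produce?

t=0: [C=((λp. ((λu. (let x = 0 in 1)) p)) ((λy. ((λw. ((λx. -1) y)) y)) (if0 2 then 1 else 0))) | E=∅ | K=∅]
t=1: [C=(λp. ((λu. (let x = 0 in 1)) p)) | E=∅ | K=[arg]]
t=2: [C=((λy. ((λw. ((λx. -1) y)) y)) (if0 2 then 1 else 0)) | E=∅ | K=[fun]]
t=3: [C=(λy. ((λw. ((λx. -1) y)) y)) | E=∅ | K=[arg :: fun]]
t=4: [C=(if0 2 then 1 else 0) | E=∅ | K=[fun :: fun]]
t=5: [C=2 | E=∅ | K=[if0 :: fun :: fun]]
t=6: [C=0 | E=∅ | K=[fun :: fun]]
t=7: [C=((λw. ((λx. -1) y)) y) | E={y↦0} | K=[fun]]
t=8: [C=(λw. ((λx. -1) y)) | E={y↦0} | K=[arg :: fun]]
t=9: [C=y | E={y↦0} | K=[fun :: fun]]
t=10: [C=((λx. -1) y) | E={w↦0, y↦0} | K=[fun]]
t=11: [C=(λx. -1) | E={w↦0, y↦0} | K=[arg :: fun]]
t=12: [C=y | E={w↦0, y↦0} | K=[fun :: fun]]
t=13: [C=-1 | E={x↦0, w↦0, y↦0} | K=[fun]]
t=14: [C=((λu. (let x = 0 in 1)) p) | E={p↦-1} | K=∅]
t=15: [C=(λu. (let x = 0 in 1)) | E={p↦-1} | K=[arg]]
t=16: [C=p | E={p↦-1} | K=[fun]]
t=17: [C=(let x = 0 in 1) | E={u↦-1, p↦-1} | K=∅]
t=18: [C=0 | E={u↦-1, p↦-1} | K=[let x]]
t=19: [C=1 | E={x↦0, u↦-1, p↦-1} | K=∅]
→ final value 1

Answer: 1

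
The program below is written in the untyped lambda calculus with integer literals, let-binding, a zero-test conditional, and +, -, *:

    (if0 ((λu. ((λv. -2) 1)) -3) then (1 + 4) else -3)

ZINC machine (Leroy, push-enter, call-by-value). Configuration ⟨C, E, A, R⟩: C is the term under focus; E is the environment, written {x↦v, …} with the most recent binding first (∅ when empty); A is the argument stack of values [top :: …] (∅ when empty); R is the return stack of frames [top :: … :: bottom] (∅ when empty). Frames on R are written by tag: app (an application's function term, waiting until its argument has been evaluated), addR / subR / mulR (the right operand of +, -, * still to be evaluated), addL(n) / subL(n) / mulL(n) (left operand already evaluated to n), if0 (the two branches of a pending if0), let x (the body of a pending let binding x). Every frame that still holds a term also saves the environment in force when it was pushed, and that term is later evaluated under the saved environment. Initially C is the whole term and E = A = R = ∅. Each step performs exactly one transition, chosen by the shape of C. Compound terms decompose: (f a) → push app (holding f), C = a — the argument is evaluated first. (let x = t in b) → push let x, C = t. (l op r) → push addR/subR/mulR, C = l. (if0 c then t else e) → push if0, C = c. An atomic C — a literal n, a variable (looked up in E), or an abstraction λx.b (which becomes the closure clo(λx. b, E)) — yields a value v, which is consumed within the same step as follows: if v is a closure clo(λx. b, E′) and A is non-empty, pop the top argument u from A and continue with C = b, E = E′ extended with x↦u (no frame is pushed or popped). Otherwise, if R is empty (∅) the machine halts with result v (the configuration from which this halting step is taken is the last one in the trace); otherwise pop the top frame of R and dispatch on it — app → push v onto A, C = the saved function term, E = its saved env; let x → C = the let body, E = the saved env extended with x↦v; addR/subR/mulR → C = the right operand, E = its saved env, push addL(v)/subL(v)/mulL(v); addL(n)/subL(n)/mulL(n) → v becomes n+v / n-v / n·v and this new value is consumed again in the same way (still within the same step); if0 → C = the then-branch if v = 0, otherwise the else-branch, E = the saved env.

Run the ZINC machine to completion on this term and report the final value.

step 0: [C=(if0 ((λu. ((λv. -2) 1)) -3) then (1 + 4) else -3) | E=∅ | A=∅ | R=∅]
step 1: [C=((λu. ((λv. -2) 1)) -3) | E=∅ | A=∅ | R=[if0]]
step 2: [C=-3 | E=∅ | A=∅ | R=[app :: if0]]
step 3: [C=(λu. ((λv. -2) 1)) | E=∅ | A=[-3] | R=[if0]]
step 4: [C=((λv. -2) 1) | E={u↦-3} | A=∅ | R=[if0]]
step 5: [C=1 | E={u↦-3} | A=∅ | R=[app :: if0]]
step 6: [C=(λv. -2) | E={u↦-3} | A=[1] | R=[if0]]
step 7: [C=-2 | E={v↦1, u↦-3} | A=∅ | R=[if0]]
step 8: [C=-3 | E=∅ | A=∅ | R=∅]
→ final value -3

Answer: -3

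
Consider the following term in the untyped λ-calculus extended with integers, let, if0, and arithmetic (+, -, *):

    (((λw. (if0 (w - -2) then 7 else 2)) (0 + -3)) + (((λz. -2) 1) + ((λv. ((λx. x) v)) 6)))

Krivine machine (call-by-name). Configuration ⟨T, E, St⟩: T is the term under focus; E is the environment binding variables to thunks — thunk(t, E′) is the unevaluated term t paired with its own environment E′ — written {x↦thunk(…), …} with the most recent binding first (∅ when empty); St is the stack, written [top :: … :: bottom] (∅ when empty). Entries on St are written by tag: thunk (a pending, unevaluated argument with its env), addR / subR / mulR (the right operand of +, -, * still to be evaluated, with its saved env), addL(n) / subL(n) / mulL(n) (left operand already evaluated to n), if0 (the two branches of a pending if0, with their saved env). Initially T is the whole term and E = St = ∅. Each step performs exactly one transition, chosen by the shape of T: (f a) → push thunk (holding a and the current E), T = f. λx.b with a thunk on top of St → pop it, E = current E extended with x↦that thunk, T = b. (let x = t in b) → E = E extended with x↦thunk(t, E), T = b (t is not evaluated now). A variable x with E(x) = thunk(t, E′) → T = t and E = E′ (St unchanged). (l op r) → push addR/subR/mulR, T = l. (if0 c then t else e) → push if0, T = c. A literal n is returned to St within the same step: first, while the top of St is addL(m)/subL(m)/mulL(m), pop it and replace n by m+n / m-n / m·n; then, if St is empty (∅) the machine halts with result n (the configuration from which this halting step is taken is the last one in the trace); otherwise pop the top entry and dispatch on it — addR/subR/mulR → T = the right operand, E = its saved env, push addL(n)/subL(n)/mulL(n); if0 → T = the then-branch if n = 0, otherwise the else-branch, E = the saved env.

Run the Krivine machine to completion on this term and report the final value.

t=0: <T=(((λw. (if0 (w - -2) then 7 else 2)) (0 + -3)) + (((λz. -2) 1) + ((λv. ((λx. x) v)) 6))), E=∅, St=∅>
t=1: <T=((λw. (if0 (w - -2) then 7 else 2)) (0 + -3)), E=∅, St=[addR]>
t=2: <T=(λw. (if0 (w - -2) then 7 else 2)), E=∅, St=[thunk :: addR]>
t=3: <T=(if0 (w - -2) then 7 else 2), E={w↦thunk((0 + -3), ∅)}, St=[addR]>
t=4: <T=(w - -2), E={w↦thunk((0 + -3), ∅)}, St=[if0 :: addR]>
t=5: <T=w, E={w↦thunk((0 + -3), ∅)}, St=[subR :: if0 :: addR]>
t=6: <T=(0 + -3), E=∅, St=[subR :: if0 :: addR]>
t=7: <T=0, E=∅, St=[addR :: subR :: if0 :: addR]>
t=8: <T=-3, E=∅, St=[addL(0) :: subR :: if0 :: addR]>
t=9: <T=-2, E={w↦thunk((0 + -3), ∅)}, St=[subL(-3) :: if0 :: addR]>
t=10: <T=2, E={w↦thunk((0 + -3), ∅)}, St=[addR]>
t=11: <T=(((λz. -2) 1) + ((λv. ((λx. x) v)) 6)), E=∅, St=[addL(2)]>
t=12: <T=((λz. -2) 1), E=∅, St=[addR :: addL(2)]>
t=13: <T=(λz. -2), E=∅, St=[thunk :: addR :: addL(2)]>
t=14: <T=-2, E={z↦thunk(1, ∅)}, St=[addR :: addL(2)]>
t=15: <T=((λv. ((λx. x) v)) 6), E=∅, St=[addL(-2) :: addL(2)]>
t=16: <T=(λv. ((λx. x) v)), E=∅, St=[thunk :: addL(-2) :: addL(2)]>
t=17: <T=((λx. x) v), E={v↦thunk(6, ∅)}, St=[addL(-2) :: addL(2)]>
t=18: <T=(λx. x), E={v↦thunk(6, ∅)}, St=[thunk :: addL(-2) :: addL(2)]>
t=19: <T=x, E={x↦thunk(v, {v↦thunk(6, ∅)}), v↦thunk(6, ∅)}, St=[addL(-2) :: addL(2)]>
t=20: <T=v, E={v↦thunk(6, ∅)}, St=[addL(-2) :: addL(2)]>
t=21: <T=6, E=∅, St=[addL(-2) :: addL(2)]>
→ final value 6

Answer: 6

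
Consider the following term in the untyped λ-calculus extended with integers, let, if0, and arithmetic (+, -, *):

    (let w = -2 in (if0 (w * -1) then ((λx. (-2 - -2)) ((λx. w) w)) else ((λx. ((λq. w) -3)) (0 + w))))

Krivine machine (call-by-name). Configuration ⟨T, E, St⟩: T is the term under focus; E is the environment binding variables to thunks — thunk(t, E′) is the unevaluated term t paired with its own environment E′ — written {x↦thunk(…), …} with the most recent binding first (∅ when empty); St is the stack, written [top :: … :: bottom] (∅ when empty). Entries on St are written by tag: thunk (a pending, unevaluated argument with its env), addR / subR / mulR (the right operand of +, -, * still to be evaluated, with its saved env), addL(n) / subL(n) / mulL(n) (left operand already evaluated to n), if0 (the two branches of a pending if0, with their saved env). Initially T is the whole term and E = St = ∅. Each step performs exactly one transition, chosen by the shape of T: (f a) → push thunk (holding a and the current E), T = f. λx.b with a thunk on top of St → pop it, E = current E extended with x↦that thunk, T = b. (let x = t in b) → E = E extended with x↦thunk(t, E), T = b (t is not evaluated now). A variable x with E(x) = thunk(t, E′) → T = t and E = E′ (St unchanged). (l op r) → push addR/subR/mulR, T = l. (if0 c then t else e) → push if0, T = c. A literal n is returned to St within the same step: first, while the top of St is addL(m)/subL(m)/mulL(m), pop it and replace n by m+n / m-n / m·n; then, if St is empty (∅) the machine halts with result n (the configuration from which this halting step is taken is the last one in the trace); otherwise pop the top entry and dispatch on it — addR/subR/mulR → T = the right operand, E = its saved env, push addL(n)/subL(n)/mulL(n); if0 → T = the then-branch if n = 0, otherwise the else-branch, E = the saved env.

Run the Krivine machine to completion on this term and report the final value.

Answer: -2

Execution trace:
0. <T=(let w = -2 in (if0 (w * -1) then ((λx. (-2 - -2)) ((λx. w) w)) else ((λx. ((λq. w) -3)) (0 + w)))), E=∅, St=∅>
1. <T=(if0 (w * -1) then ((λx. (-2 - -2)) ((λx. w) w)) else ((λx. ((λq. w) -3)) (0 + w))), E={w↦thunk(-2, ∅)}, St=∅>
2. <T=(w * -1), E={w↦thunk(-2, ∅)}, St=[if0]>
3. <T=w, E={w↦thunk(-2, ∅)}, St=[mulR :: if0]>
4. <T=-2, E=∅, St=[mulR :: if0]>
5. <T=-1, E={w↦thunk(-2, ∅)}, St=[mulL(-2) :: if0]>
6. <T=((λx. ((λq. w) -3)) (0 + w)), E={w↦thunk(-2, ∅)}, St=∅>
7. <T=(λx. ((λq. w) -3)), E={w↦thunk(-2, ∅)}, St=[thunk]>
8. <T=((λq. w) -3), E={x↦thunk((0 + w), {w↦thunk(-2, ∅)}), w↦thunk(-2, ∅)}, St=∅>
9. <T=(λq. w), E={x↦thunk((0 + w), {w↦thunk(-2, ∅)}), w↦thunk(-2, ∅)}, St=[thunk]>
10. <T=w, E={q↦thunk(-3, {x↦thunk((0 + w), {w↦thunk(-2, ∅)}), w↦thunk(-2, ∅)}), x↦thunk((0 + w), {w↦thunk(-2, ∅)}), w↦thunk(-2, ∅)}, St=∅>
11. <T=-2, E=∅, St=∅>
→ final value -2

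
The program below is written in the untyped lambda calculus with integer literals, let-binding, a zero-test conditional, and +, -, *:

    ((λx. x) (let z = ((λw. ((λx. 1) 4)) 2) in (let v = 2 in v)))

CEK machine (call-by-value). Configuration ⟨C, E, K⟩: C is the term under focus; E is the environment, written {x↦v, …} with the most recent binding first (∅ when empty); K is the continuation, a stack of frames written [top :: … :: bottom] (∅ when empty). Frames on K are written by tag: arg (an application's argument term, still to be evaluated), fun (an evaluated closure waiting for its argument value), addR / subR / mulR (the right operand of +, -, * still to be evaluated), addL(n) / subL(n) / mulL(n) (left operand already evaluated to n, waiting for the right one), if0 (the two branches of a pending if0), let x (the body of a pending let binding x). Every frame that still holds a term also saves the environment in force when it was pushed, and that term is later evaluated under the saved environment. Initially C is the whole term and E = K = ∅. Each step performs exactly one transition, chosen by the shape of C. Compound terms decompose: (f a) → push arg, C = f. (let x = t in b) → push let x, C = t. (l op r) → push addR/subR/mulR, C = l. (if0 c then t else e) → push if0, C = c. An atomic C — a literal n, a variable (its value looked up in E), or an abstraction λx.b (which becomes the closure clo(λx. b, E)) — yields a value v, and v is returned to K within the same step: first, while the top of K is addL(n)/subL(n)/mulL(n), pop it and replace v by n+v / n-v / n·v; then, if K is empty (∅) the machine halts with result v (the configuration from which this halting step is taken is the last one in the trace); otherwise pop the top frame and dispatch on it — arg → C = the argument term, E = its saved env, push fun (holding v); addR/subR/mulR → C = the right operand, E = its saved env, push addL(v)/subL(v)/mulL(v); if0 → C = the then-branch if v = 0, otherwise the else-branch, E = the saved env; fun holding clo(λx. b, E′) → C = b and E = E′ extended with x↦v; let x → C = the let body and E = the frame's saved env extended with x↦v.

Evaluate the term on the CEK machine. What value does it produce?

0. [C=((λx. x) (let z = ((λw. ((λx. 1) 4)) 2) in (let v = 2 in v))) | E=∅ | K=∅]
1. [C=(λx. x) | E=∅ | K=[arg]]
2. [C=(let z = ((λw. ((λx. 1) 4)) 2) in (let v = 2 in v)) | E=∅ | K=[fun]]
3. [C=((λw. ((λx. 1) 4)) 2) | E=∅ | K=[let z :: fun]]
4. [C=(λw. ((λx. 1) 4)) | E=∅ | K=[arg :: let z :: fun]]
5. [C=2 | E=∅ | K=[fun :: let z :: fun]]
6. [C=((λx. 1) 4) | E={w↦2} | K=[let z :: fun]]
7. [C=(λx. 1) | E={w↦2} | K=[arg :: let z :: fun]]
8. [C=4 | E={w↦2} | K=[fun :: let z :: fun]]
9. [C=1 | E={x↦4, w↦2} | K=[let z :: fun]]
10. [C=(let v = 2 in v) | E={z↦1} | K=[fun]]
11. [C=2 | E={z↦1} | K=[let v :: fun]]
12. [C=v | E={v↦2, z↦1} | K=[fun]]
13. [C=x | E={x↦2} | K=∅]
→ final value 2

Answer: 2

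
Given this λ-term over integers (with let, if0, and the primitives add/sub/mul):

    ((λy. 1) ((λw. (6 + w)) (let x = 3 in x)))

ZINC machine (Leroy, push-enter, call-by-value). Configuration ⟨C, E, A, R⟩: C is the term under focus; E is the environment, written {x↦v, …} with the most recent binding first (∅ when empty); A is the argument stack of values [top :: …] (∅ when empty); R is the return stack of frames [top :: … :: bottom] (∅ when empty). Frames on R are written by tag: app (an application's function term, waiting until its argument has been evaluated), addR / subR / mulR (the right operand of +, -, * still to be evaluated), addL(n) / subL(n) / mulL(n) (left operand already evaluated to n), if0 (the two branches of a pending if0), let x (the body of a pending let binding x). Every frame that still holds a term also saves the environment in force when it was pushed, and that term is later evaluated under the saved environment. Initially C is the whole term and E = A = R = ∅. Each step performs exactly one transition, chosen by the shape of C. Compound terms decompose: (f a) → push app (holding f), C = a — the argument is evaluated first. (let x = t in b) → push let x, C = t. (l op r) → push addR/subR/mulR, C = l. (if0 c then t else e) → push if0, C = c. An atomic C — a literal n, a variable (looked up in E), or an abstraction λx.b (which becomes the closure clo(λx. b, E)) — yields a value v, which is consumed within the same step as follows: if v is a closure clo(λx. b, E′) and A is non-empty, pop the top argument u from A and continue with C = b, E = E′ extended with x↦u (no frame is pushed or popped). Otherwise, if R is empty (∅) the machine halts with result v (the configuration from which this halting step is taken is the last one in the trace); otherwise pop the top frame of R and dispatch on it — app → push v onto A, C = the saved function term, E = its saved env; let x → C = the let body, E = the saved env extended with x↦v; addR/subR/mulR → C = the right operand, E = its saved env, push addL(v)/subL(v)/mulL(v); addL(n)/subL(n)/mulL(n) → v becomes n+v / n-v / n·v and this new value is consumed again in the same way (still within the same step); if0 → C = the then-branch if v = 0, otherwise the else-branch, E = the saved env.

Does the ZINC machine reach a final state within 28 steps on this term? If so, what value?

[0] [C=((λy. 1) ((λw. (6 + w)) (let x = 3 in x))) | E=∅ | A=∅ | R=∅]
[1] [C=((λw. (6 + w)) (let x = 3 in x)) | E=∅ | A=∅ | R=[app]]
[2] [C=(let x = 3 in x) | E=∅ | A=∅ | R=[app :: app]]
[3] [C=3 | E=∅ | A=∅ | R=[let x :: app :: app]]
[4] [C=x | E={x↦3} | A=∅ | R=[app :: app]]
[5] [C=(λw. (6 + w)) | E=∅ | A=[3] | R=[app]]
[6] [C=(6 + w) | E={w↦3} | A=∅ | R=[app]]
[7] [C=6 | E={w↦3} | A=∅ | R=[addR :: app]]
[8] [C=w | E={w↦3} | A=∅ | R=[addL(6) :: app]]
[9] [C=(λy. 1) | E=∅ | A=[9] | R=∅]
[10] [C=1 | E={y↦9} | A=∅ | R=∅]
→ final value 1

Answer: 1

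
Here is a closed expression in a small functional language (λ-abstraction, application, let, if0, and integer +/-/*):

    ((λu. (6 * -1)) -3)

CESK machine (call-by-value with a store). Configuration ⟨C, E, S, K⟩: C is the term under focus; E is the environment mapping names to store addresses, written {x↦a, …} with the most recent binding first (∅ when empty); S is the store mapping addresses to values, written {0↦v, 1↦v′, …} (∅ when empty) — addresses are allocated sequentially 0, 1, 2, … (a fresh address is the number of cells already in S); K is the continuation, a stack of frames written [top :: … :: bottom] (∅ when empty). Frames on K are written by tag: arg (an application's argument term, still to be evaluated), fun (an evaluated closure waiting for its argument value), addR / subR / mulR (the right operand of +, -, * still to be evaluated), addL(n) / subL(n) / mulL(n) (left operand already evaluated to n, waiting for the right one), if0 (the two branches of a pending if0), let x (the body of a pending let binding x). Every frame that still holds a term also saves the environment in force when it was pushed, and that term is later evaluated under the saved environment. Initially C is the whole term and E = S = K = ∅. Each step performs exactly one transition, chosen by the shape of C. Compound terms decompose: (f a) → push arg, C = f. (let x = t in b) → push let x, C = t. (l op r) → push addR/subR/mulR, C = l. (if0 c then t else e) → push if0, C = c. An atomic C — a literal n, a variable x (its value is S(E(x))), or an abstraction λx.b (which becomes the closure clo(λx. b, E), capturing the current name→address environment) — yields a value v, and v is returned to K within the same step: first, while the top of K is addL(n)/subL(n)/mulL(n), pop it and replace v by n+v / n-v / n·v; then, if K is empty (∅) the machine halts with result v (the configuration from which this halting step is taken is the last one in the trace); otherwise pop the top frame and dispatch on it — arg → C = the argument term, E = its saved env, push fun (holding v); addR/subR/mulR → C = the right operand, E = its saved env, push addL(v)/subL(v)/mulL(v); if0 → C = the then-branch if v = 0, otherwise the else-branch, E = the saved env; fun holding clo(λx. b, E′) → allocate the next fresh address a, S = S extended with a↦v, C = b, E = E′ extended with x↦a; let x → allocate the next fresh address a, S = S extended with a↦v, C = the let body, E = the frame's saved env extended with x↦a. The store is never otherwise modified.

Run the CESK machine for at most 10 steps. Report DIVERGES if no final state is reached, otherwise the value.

0. <C=((λu. (6 * -1)) -3), E=∅, S=∅, K=∅>
1. <C=(λu. (6 * -1)), E=∅, S=∅, K=[arg]>
2. <C=-3, E=∅, S=∅, K=[fun]>
3. <C=(6 * -1), E={u↦0}, S={0↦-3}, K=∅>
4. <C=6, E={u↦0}, S={0↦-3}, K=[mulR]>
5. <C=-1, E={u↦0}, S={0↦-3}, K=[mulL(6)]>
→ final value -6

Answer: -6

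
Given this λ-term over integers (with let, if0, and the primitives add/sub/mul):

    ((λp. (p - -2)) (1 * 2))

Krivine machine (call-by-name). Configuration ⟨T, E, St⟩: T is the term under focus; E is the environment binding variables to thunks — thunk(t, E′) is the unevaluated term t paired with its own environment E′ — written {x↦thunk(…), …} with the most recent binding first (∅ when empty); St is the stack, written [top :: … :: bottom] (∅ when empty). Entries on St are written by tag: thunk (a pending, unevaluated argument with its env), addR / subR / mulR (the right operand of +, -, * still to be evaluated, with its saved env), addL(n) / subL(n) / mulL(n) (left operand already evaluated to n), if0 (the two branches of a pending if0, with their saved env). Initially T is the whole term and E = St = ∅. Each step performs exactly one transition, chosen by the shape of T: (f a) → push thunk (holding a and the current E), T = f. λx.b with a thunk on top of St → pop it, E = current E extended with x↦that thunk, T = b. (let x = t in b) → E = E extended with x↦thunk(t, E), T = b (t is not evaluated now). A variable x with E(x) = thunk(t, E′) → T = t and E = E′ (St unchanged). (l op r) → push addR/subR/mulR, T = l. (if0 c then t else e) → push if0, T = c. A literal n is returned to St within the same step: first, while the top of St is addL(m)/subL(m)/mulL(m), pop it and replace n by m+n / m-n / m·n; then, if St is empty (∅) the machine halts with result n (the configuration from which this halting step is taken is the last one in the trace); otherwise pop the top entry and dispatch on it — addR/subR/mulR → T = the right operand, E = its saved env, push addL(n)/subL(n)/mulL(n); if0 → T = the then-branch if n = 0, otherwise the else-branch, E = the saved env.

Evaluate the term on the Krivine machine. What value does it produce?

t=0: <T=((λp. (p - -2)) (1 * 2)), E=∅, St=∅>
t=1: <T=(λp. (p - -2)), E=∅, St=[thunk]>
t=2: <T=(p - -2), E={p↦thunk((1 * 2), ∅)}, St=∅>
t=3: <T=p, E={p↦thunk((1 * 2), ∅)}, St=[subR]>
t=4: <T=(1 * 2), E=∅, St=[subR]>
t=5: <T=1, E=∅, St=[mulR :: subR]>
t=6: <T=2, E=∅, St=[mulL(1) :: subR]>
t=7: <T=-2, E={p↦thunk((1 * 2), ∅)}, St=[subL(2)]>
→ final value 4

Answer: 4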